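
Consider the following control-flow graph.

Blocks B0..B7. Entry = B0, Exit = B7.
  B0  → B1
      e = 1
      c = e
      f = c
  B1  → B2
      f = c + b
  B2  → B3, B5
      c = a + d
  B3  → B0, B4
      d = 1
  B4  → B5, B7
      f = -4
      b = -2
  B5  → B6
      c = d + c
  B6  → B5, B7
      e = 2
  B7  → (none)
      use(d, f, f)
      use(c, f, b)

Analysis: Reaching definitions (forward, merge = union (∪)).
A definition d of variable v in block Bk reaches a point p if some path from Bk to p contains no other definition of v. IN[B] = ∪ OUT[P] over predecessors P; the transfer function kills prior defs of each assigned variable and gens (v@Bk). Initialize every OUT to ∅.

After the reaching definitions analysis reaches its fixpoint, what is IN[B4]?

Fixpoint table:
  B0:  IN={c@B2, d@B3, e@B0, f@B1}  OUT={c@B0, d@B3, e@B0, f@B0}
  B1:  IN={c@B0, d@B3, e@B0, f@B0}  OUT={c@B0, d@B3, e@B0, f@B1}
  B2:  IN={c@B0, d@B3, e@B0, f@B1}  OUT={c@B2, d@B3, e@B0, f@B1}
  B3:  IN={c@B2, d@B3, e@B0, f@B1}  OUT={c@B2, d@B3, e@B0, f@B1}
  B4:  IN={c@B2, d@B3, e@B0, f@B1}  OUT={b@B4, c@B2, d@B3, e@B0, f@B4}
  B5:  IN={b@B4, c@B2, c@B5, d@B3, e@B0, e@B6, f@B1, f@B4}  OUT={b@B4, c@B5, d@B3, e@B0, e@B6, f@B1, f@B4}
  B6:  IN={b@B4, c@B5, d@B3, e@B0, e@B6, f@B1, f@B4}  OUT={b@B4, c@B5, d@B3, e@B6, f@B1, f@B4}
  B7:  IN={b@B4, c@B2, c@B5, d@B3, e@B0, e@B6, f@B1, f@B4}  OUT={b@B4, c@B2, c@B5, d@B3, e@B0, e@B6, f@B1, f@B4}

Merge at B4: IN[B4] = OUT[B3] = {c@B2, d@B3, e@B0, f@B1}

Answer: {c@B2, d@B3, e@B0, f@B1}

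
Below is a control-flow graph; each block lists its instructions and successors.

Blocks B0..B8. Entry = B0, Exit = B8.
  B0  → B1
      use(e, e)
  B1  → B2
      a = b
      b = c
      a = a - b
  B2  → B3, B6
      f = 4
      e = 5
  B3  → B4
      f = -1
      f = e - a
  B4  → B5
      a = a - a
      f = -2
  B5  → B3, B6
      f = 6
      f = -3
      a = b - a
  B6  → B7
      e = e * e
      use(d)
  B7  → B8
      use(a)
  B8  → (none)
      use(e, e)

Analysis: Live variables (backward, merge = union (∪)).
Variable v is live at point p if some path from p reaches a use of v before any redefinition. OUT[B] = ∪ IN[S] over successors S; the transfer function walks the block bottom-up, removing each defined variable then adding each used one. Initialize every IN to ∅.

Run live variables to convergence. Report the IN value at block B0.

Answer: {b, c, d, e}

Trace:
Converged values:
  B0:   IN={b, c, d, e}   OUT={b, c, d}
  B1:   IN={b, c, d}   OUT={a, b, d}
  B2:   IN={a, b, d}   OUT={a, b, d, e}
  B3:   IN={a, b, d, e}   OUT={a, b, d, e}
  B4:   IN={a, b, d, e}   OUT={a, b, d, e}
  B5:   IN={a, b, d, e}   OUT={a, b, d, e}
  B6:   IN={a, d, e}   OUT={a, e}
  B7:   IN={a, e}   OUT={e}
  B8:   IN={e}   OUT={}

Merge at B0: OUT[B0] = IN[B1] = {b, c, d}
Applying B0's transfer function to that OUT value gives IN[B0] (row B0 above).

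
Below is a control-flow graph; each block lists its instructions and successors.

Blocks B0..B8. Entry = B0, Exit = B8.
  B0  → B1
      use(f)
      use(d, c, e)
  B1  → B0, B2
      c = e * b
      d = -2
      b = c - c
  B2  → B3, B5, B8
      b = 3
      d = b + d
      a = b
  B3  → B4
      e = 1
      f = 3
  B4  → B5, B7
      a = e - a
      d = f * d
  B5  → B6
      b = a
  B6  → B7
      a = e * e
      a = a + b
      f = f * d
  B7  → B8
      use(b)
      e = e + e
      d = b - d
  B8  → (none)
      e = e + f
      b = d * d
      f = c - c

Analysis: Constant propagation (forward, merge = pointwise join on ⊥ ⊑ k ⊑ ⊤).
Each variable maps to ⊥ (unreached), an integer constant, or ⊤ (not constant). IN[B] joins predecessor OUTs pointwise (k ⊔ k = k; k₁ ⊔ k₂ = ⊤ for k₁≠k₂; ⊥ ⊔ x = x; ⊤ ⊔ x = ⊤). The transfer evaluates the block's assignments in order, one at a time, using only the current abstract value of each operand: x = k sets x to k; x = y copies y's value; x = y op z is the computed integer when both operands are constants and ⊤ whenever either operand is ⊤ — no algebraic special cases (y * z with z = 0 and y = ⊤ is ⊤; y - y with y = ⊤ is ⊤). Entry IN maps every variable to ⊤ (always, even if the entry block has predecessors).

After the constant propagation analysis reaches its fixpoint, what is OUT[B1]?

Answer: {a: ⊤, b: ⊤, c: ⊤, d: -2, e: ⊤, f: ⊤}

Working:
Per-block solution:
  B0: | IN=(all ⊤) | OUT=(all ⊤)
  B1: | IN=(all ⊤) | OUT={d:-2; rest ⊤}
  B2: | IN={d:-2; rest ⊤} | OUT={a:3, b:3, d:1; rest ⊤}
  B3: | IN={a:3, b:3, d:1; rest ⊤} | OUT={a:3, b:3, d:1, e:1, f:3; rest ⊤}
  B4: | IN={a:3, b:3, d:1, e:1, f:3; rest ⊤} | OUT={a:-2, b:3, d:3, e:1, f:3; rest ⊤}
  B5: | IN={b:3; rest ⊤} | OUT=(all ⊤)
  B6: | IN=(all ⊤) | OUT=(all ⊤)
  B7: | IN=(all ⊤) | OUT=(all ⊤)
  B8: | IN=(all ⊤) | OUT=(all ⊤)

Merge at B1: IN[B1] = OUT[B0] = {a: ⊤, b: ⊤, c: ⊤, d: ⊤, e: ⊤, f: ⊤}
Applying B1's transfer function to that IN value gives OUT[B1] (row B1 above).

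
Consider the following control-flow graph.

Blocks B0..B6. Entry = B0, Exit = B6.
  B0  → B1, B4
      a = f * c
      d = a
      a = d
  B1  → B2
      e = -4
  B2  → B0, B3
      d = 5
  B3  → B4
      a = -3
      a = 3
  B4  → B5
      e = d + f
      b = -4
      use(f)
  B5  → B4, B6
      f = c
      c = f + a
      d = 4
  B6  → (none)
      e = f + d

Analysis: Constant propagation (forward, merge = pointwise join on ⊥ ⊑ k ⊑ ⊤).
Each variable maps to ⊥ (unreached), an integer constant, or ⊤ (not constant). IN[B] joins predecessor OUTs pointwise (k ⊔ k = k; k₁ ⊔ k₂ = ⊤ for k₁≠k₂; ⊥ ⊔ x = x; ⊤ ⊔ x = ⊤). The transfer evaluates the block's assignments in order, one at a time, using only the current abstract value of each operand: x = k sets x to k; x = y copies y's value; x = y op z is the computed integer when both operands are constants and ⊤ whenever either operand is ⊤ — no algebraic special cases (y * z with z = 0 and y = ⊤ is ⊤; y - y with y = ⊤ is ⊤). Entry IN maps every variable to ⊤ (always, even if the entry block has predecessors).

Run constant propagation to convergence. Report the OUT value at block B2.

Per-block solution:
  B0: | IN=(all ⊤) | OUT=(all ⊤)
  B1: | IN=(all ⊤) | OUT={e:-4; rest ⊤}
  B2: | IN={e:-4; rest ⊤} | OUT={d:5, e:-4; rest ⊤}
  B3: | IN={d:5, e:-4; rest ⊤} | OUT={a:3, d:5, e:-4; rest ⊤}
  B4: | IN=(all ⊤) | OUT={b:-4; rest ⊤}
  B5: | IN={b:-4; rest ⊤} | OUT={b:-4, d:4; rest ⊤}
  B6: | IN={b:-4, d:4; rest ⊤} | OUT={b:-4, d:4; rest ⊤}

Merge at B2: IN[B2] = OUT[B1] = {a: ⊤, b: ⊤, c: ⊤, d: ⊤, e: -4, f: ⊤}
Applying B2's transfer function to that IN value gives OUT[B2] (row B2 above).

Answer: {a: ⊤, b: ⊤, c: ⊤, d: 5, e: -4, f: ⊤}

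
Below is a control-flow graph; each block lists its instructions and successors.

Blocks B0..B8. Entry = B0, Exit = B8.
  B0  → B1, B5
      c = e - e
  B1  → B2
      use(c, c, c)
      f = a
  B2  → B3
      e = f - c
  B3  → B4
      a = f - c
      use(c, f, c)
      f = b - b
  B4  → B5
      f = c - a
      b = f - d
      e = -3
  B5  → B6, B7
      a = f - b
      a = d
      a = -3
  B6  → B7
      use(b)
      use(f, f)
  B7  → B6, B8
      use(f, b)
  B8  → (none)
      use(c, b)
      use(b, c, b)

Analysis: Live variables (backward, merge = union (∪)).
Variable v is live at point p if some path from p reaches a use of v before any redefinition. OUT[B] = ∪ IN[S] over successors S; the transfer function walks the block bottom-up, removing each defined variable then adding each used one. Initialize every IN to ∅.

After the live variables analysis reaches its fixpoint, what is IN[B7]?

Answer: {b, c, f}

Trace:
Fixpoint table:
  B0:  IN={a, b, d, e, f}  OUT={a, b, c, d, f}
  B1:  IN={a, b, c, d}  OUT={b, c, d, f}
  B2:  IN={b, c, d, f}  OUT={b, c, d, f}
  B3:  IN={b, c, d, f}  OUT={a, c, d}
  B4:  IN={a, c, d}  OUT={b, c, d, f}
  B5:  IN={b, c, d, f}  OUT={b, c, f}
  B6:  IN={b, c, f}  OUT={b, c, f}
  B7:  IN={b, c, f}  OUT={b, c, f}
  B8:  IN={b, c}  OUT={}

Merge at B7: OUT[B7] = IN[B6] ⊔ IN[B8] = {b, c, f}
Applying B7's transfer function to that OUT value gives IN[B7] (row B7 above).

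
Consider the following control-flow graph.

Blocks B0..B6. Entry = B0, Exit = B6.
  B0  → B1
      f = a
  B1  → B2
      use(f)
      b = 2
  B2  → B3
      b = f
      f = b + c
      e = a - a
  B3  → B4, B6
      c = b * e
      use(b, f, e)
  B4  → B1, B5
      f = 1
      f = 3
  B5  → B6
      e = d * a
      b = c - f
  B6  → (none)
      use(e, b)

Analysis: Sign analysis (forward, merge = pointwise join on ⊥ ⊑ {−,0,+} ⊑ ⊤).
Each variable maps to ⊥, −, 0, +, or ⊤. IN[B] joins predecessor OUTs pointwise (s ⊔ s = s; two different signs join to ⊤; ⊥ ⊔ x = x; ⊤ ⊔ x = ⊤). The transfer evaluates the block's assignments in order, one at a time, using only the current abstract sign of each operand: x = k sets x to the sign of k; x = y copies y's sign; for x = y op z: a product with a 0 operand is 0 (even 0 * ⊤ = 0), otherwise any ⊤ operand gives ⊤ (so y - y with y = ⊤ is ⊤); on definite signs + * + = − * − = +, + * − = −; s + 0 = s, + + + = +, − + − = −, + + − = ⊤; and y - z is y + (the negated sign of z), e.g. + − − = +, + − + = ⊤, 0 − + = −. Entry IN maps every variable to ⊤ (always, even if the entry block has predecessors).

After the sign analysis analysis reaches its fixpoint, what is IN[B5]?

Per-block solution:
  B0:  IN=(all ⊤)  OUT=(all ⊤)
  B1:  IN=(all ⊤)  OUT={b:+; rest ⊤}
  B2:  IN={b:+; rest ⊤}  OUT=(all ⊤)
  B3:  IN=(all ⊤)  OUT=(all ⊤)
  B4:  IN=(all ⊤)  OUT={f:+; rest ⊤}
  B5:  IN={f:+; rest ⊤}  OUT={f:+; rest ⊤}
  B6:  IN=(all ⊤)  OUT=(all ⊤)

Merge at B5: IN[B5] = OUT[B4] = {a: ⊤, b: ⊤, c: ⊤, d: ⊤, e: ⊤, f: +}

Answer: {a: ⊤, b: ⊤, c: ⊤, d: ⊤, e: ⊤, f: +}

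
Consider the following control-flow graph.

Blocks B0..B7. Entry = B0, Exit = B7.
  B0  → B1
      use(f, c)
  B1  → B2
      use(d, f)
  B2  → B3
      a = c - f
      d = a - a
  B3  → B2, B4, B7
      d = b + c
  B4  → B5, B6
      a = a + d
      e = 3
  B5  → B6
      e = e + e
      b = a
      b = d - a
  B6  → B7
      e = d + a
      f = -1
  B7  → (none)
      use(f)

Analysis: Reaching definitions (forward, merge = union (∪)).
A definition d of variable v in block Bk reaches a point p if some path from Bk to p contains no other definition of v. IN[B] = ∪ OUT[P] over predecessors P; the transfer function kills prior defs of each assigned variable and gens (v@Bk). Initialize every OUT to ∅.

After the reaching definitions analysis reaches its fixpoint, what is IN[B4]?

Converged values:
  B0:  IN={}  OUT={}
  B1:  IN={}  OUT={}
  B2:  IN={a@B2, d@B3}  OUT={a@B2, d@B2}
  B3:  IN={a@B2, d@B2}  OUT={a@B2, d@B3}
  B4:  IN={a@B2, d@B3}  OUT={a@B4, d@B3, e@B4}
  B5:  IN={a@B4, d@B3, e@B4}  OUT={a@B4, b@B5, d@B3, e@B5}
  B6:  IN={a@B4, b@B5, d@B3, e@B4, e@B5}  OUT={a@B4, b@B5, d@B3, e@B6, f@B6}
  B7:  IN={a@B2, a@B4, b@B5, d@B3, e@B6, f@B6}  OUT={a@B2, a@B4, b@B5, d@B3, e@B6, f@B6}

Merge at B4: IN[B4] = OUT[B3] = {a@B2, d@B3}

Answer: {a@B2, d@B3}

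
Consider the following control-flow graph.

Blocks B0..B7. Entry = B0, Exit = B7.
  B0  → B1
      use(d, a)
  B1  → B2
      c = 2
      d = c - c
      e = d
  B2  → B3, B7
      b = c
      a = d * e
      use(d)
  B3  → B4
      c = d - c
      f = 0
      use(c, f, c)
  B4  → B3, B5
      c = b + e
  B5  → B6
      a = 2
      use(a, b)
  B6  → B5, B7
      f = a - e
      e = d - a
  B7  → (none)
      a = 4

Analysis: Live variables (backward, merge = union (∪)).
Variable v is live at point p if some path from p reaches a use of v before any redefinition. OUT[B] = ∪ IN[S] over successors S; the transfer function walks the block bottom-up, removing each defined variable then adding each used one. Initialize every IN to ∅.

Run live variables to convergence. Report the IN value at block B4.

Per-block solution:
  B0:  IN={a, d}  OUT={}
  B1:  IN={}  OUT={c, d, e}
  B2:  IN={c, d, e}  OUT={b, c, d, e}
  B3:  IN={b, c, d, e}  OUT={b, d, e}
  B4:  IN={b, d, e}  OUT={b, c, d, e}
  B5:  IN={b, d, e}  OUT={a, b, d, e}
  B6:  IN={a, b, d, e}  OUT={b, d, e}
  B7:  IN={}  OUT={}

Merge at B4: OUT[B4] = IN[B3] ⊔ IN[B5] = {b, c, d, e}
Applying B4's transfer function to that OUT value gives IN[B4] (row B4 above).

Answer: {b, d, e}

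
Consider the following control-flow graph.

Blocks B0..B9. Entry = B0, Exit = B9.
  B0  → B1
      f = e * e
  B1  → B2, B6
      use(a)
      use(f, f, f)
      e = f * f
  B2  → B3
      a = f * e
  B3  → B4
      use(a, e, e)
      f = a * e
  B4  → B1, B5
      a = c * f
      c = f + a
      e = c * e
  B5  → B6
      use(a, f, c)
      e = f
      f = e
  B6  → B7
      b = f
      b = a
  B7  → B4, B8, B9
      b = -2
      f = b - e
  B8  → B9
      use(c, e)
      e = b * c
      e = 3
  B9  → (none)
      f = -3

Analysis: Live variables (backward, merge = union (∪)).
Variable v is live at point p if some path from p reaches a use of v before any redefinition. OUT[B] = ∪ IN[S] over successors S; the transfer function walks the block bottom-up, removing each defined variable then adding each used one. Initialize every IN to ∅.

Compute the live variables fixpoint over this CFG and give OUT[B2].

Per-block solution:
  B0:  IN={a, c, e}  OUT={a, c, f}
  B1:  IN={a, c, f}  OUT={a, c, e, f}
  B2:  IN={c, e, f}  OUT={a, c, e}
  B3:  IN={a, c, e}  OUT={c, e, f}
  B4:  IN={c, e, f}  OUT={a, c, f}
  B5:  IN={a, c, f}  OUT={a, c, e, f}
  B6:  IN={a, c, e, f}  OUT={c, e}
  B7:  IN={c, e}  OUT={b, c, e, f}
  B8:  IN={b, c, e}  OUT={}
  B9:  IN={}  OUT={}

Merge at B2: OUT[B2] = IN[B3] = {a, c, e}

Answer: {a, c, e}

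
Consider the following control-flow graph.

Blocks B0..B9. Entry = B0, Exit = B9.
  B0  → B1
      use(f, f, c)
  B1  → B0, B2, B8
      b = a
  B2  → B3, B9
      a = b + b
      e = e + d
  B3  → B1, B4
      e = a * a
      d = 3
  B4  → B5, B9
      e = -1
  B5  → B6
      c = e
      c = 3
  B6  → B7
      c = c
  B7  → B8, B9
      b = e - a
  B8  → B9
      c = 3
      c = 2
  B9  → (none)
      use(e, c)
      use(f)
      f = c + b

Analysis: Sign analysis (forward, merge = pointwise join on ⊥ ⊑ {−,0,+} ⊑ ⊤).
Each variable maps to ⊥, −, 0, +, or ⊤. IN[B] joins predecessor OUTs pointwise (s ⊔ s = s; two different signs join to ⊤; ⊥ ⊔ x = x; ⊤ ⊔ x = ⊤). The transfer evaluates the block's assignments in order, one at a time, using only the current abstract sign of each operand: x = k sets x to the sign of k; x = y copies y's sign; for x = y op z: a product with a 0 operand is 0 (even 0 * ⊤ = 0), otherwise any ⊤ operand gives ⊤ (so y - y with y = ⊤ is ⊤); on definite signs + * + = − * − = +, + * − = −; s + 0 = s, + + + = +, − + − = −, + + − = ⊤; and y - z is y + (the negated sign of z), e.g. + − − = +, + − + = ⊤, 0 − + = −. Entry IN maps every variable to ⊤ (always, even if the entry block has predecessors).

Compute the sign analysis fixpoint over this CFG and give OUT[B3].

Answer: {a: ⊤, b: ⊤, c: ⊤, d: +, e: ⊤, f: ⊤}

Working:
Converged values:
  B0:  IN=(all ⊤)  OUT=(all ⊤)
  B1:  IN=(all ⊤)  OUT=(all ⊤)
  B2:  IN=(all ⊤)  OUT=(all ⊤)
  B3:  IN=(all ⊤)  OUT={d:+; rest ⊤}
  B4:  IN={d:+; rest ⊤}  OUT={d:+, e:-; rest ⊤}
  B5:  IN={d:+, e:-; rest ⊤}  OUT={c:+, d:+, e:-; rest ⊤}
  B6:  IN={c:+, d:+, e:-; rest ⊤}  OUT={c:+, d:+, e:-; rest ⊤}
  B7:  IN={c:+, d:+, e:-; rest ⊤}  OUT={c:+, d:+, e:-; rest ⊤}
  B8:  IN=(all ⊤)  OUT={c:+; rest ⊤}
  B9:  IN=(all ⊤)  OUT=(all ⊤)

Merge at B3: IN[B3] = OUT[B2] = {a: ⊤, b: ⊤, c: ⊤, d: ⊤, e: ⊤, f: ⊤}
Applying B3's transfer function to that IN value gives OUT[B3] (row B3 above).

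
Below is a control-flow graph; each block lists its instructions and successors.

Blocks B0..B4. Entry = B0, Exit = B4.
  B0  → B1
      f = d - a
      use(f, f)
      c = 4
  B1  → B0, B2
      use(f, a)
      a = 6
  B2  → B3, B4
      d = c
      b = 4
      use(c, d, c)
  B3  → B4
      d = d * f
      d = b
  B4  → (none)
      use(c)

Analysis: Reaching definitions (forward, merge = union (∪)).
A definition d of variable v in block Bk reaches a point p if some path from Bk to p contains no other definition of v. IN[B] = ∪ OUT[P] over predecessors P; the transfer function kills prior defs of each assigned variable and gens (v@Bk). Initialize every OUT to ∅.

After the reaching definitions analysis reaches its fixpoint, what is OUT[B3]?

Answer: {a@B1, b@B2, c@B0, d@B3, f@B0}

Trace:
Per-block solution:
  B0:  IN={a@B1, c@B0, f@B0}  OUT={a@B1, c@B0, f@B0}
  B1:  IN={a@B1, c@B0, f@B0}  OUT={a@B1, c@B0, f@B0}
  B2:  IN={a@B1, c@B0, f@B0}  OUT={a@B1, b@B2, c@B0, d@B2, f@B0}
  B3:  IN={a@B1, b@B2, c@B0, d@B2, f@B0}  OUT={a@B1, b@B2, c@B0, d@B3, f@B0}
  B4:  IN={a@B1, b@B2, c@B0, d@B2, d@B3, f@B0}  OUT={a@B1, b@B2, c@B0, d@B2, d@B3, f@B0}

Merge at B3: IN[B3] = OUT[B2] = {a@B1, b@B2, c@B0, d@B2, f@B0}
Applying B3's transfer function to that IN value gives OUT[B3] (row B3 above).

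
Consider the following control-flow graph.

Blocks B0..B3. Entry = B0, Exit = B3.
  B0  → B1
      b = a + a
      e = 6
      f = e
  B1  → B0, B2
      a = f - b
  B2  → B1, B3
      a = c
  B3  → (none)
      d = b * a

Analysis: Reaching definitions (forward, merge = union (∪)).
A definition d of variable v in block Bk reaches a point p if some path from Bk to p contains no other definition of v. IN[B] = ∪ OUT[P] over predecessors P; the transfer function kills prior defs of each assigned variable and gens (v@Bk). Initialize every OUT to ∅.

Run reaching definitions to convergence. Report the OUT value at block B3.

Answer: {a@B2, b@B0, d@B3, e@B0, f@B0}

Trace:
Per-block solution:
  B0: | IN={a@B1, b@B0, e@B0, f@B0} | OUT={a@B1, b@B0, e@B0, f@B0}
  B1: | IN={a@B1, a@B2, b@B0, e@B0, f@B0} | OUT={a@B1, b@B0, e@B0, f@B0}
  B2: | IN={a@B1, b@B0, e@B0, f@B0} | OUT={a@B2, b@B0, e@B0, f@B0}
  B3: | IN={a@B2, b@B0, e@B0, f@B0} | OUT={a@B2, b@B0, d@B3, e@B0, f@B0}

Merge at B3: IN[B3] = OUT[B2] = {a@B2, b@B0, e@B0, f@B0}
Applying B3's transfer function to that IN value gives OUT[B3] (row B3 above).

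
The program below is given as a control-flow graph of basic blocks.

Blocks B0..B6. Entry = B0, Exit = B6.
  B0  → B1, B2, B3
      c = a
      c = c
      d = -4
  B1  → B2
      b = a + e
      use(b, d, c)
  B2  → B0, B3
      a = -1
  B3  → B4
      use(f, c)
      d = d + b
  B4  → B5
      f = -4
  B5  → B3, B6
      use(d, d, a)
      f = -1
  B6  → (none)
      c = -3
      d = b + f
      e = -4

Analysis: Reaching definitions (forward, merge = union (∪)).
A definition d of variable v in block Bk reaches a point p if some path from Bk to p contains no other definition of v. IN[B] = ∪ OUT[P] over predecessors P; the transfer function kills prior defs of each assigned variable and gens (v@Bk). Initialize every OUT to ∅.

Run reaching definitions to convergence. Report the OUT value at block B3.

Answer: {a@B2, b@B1, c@B0, d@B3, f@B5}

Working:
Fixpoint table:
  B0:   IN={a@B2, b@B1, c@B0, d@B0}   OUT={a@B2, b@B1, c@B0, d@B0}
  B1:   IN={a@B2, b@B1, c@B0, d@B0}   OUT={a@B2, b@B1, c@B0, d@B0}
  B2:   IN={a@B2, b@B1, c@B0, d@B0}   OUT={a@B2, b@B1, c@B0, d@B0}
  B3:   IN={a@B2, b@B1, c@B0, d@B0, d@B3, f@B5}   OUT={a@B2, b@B1, c@B0, d@B3, f@B5}
  B4:   IN={a@B2, b@B1, c@B0, d@B3, f@B5}   OUT={a@B2, b@B1, c@B0, d@B3, f@B4}
  B5:   IN={a@B2, b@B1, c@B0, d@B3, f@B4}   OUT={a@B2, b@B1, c@B0, d@B3, f@B5}
  B6:   IN={a@B2, b@B1, c@B0, d@B3, f@B5}   OUT={a@B2, b@B1, c@B6, d@B6, e@B6, f@B5}

Merge at B3: IN[B3] = OUT[B0] ⊔ OUT[B2] ⊔ OUT[B5] = {a@B2, b@B1, c@B0, d@B0, d@B3, f@B5}
Applying B3's transfer function to that IN value gives OUT[B3] (row B3 above).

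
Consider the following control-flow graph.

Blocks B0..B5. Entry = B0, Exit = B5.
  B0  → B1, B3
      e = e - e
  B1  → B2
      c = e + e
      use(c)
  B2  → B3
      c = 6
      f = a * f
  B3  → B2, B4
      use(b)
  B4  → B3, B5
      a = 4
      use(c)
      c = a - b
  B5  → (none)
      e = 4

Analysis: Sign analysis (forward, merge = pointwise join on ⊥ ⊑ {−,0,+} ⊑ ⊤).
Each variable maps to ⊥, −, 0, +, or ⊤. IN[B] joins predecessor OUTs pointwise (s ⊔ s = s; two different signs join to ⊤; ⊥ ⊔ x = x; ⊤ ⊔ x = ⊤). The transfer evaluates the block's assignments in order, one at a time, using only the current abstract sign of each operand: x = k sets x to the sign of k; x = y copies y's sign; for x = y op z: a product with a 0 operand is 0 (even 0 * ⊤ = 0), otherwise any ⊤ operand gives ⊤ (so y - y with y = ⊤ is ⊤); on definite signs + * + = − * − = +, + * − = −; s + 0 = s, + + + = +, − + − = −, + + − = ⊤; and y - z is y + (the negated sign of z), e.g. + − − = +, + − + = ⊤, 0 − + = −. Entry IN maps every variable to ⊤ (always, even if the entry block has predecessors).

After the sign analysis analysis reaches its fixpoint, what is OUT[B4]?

Answer: {a: +, b: ⊤, c: ⊤, d: ⊤, e: ⊤, f: ⊤}

Trace:
Converged values:
  B0:   IN=(all ⊤)   OUT=(all ⊤)
  B1:   IN=(all ⊤)   OUT=(all ⊤)
  B2:   IN=(all ⊤)   OUT={c:+; rest ⊤}
  B3:   IN=(all ⊤)   OUT=(all ⊤)
  B4:   IN=(all ⊤)   OUT={a:+; rest ⊤}
  B5:   IN={a:+; rest ⊤}   OUT={a:+, e:+; rest ⊤}

Merge at B4: IN[B4] = OUT[B3] = {a: ⊤, b: ⊤, c: ⊤, d: ⊤, e: ⊤, f: ⊤}
Applying B4's transfer function to that IN value gives OUT[B4] (row B4 above).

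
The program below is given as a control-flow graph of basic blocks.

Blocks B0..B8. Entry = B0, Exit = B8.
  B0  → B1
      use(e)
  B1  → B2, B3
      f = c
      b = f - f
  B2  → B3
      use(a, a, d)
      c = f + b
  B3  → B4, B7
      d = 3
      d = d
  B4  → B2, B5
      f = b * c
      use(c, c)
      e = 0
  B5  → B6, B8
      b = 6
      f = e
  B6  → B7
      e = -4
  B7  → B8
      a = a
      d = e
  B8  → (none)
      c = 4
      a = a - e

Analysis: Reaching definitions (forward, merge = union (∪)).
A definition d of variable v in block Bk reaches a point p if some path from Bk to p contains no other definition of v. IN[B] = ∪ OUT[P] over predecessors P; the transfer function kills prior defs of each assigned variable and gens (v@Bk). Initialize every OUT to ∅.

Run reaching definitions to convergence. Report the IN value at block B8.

Converged values:
  B0: | IN={} | OUT={}
  B1: | IN={} | OUT={b@B1, f@B1}
  B2: | IN={b@B1, c@B2, d@B3, e@B4, f@B1, f@B4} | OUT={b@B1, c@B2, d@B3, e@B4, f@B1, f@B4}
  B3: | IN={b@B1, c@B2, d@B3, e@B4, f@B1, f@B4} | OUT={b@B1, c@B2, d@B3, e@B4, f@B1, f@B4}
  B4: | IN={b@B1, c@B2, d@B3, e@B4, f@B1, f@B4} | OUT={b@B1, c@B2, d@B3, e@B4, f@B4}
  B5: | IN={b@B1, c@B2, d@B3, e@B4, f@B4} | OUT={b@B5, c@B2, d@B3, e@B4, f@B5}
  B6: | IN={b@B5, c@B2, d@B3, e@B4, f@B5} | OUT={b@B5, c@B2, d@B3, e@B6, f@B5}
  B7: | IN={b@B1, b@B5, c@B2, d@B3, e@B4, e@B6, f@B1, f@B4, f@B5} | OUT={a@B7, b@B1, b@B5, c@B2, d@B7, e@B4, e@B6, f@B1, f@B4, f@B5}
  B8: | IN={a@B7, b@B1, b@B5, c@B2, d@B3, d@B7, e@B4, e@B6, f@B1, f@B4, f@B5} | OUT={a@B8, b@B1, b@B5, c@B8, d@B3, d@B7, e@B4, e@B6, f@B1, f@B4, f@B5}

Merge at B8: IN[B8] = OUT[B5] ⊔ OUT[B7] = {a@B7, b@B1, b@B5, c@B2, d@B3, d@B7, e@B4, e@B6, f@B1, f@B4, f@B5}

Answer: {a@B7, b@B1, b@B5, c@B2, d@B3, d@B7, e@B4, e@B6, f@B1, f@B4, f@B5}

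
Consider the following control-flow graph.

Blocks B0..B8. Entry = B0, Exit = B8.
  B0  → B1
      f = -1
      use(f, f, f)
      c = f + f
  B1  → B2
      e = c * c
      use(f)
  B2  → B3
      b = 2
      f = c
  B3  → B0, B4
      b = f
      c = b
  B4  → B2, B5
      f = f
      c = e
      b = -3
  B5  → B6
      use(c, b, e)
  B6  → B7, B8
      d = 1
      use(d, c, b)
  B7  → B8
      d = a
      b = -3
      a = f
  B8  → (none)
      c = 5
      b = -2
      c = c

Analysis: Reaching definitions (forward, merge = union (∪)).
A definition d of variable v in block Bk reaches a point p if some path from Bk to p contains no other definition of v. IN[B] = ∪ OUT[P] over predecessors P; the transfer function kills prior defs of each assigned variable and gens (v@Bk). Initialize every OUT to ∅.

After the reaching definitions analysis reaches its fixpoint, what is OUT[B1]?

Answer: {b@B3, c@B0, e@B1, f@B0}

Trace:
Per-block solution:
  B0: | IN={b@B3, c@B3, e@B1, f@B2} | OUT={b@B3, c@B0, e@B1, f@B0}
  B1: | IN={b@B3, c@B0, e@B1, f@B0} | OUT={b@B3, c@B0, e@B1, f@B0}
  B2: | IN={b@B3, b@B4, c@B0, c@B4, e@B1, f@B0, f@B4} | OUT={b@B2, c@B0, c@B4, e@B1, f@B2}
  B3: | IN={b@B2, c@B0, c@B4, e@B1, f@B2} | OUT={b@B3, c@B3, e@B1, f@B2}
  B4: | IN={b@B3, c@B3, e@B1, f@B2} | OUT={b@B4, c@B4, e@B1, f@B4}
  B5: | IN={b@B4, c@B4, e@B1, f@B4} | OUT={b@B4, c@B4, e@B1, f@B4}
  B6: | IN={b@B4, c@B4, e@B1, f@B4} | OUT={b@B4, c@B4, d@B6, e@B1, f@B4}
  B7: | IN={b@B4, c@B4, d@B6, e@B1, f@B4} | OUT={a@B7, b@B7, c@B4, d@B7, e@B1, f@B4}
  B8: | IN={a@B7, b@B4, b@B7, c@B4, d@B6, d@B7, e@B1, f@B4} | OUT={a@B7, b@B8, c@B8, d@B6, d@B7, e@B1, f@B4}

Merge at B1: IN[B1] = OUT[B0] = {b@B3, c@B0, e@B1, f@B0}
Applying B1's transfer function to that IN value gives OUT[B1] (row B1 above).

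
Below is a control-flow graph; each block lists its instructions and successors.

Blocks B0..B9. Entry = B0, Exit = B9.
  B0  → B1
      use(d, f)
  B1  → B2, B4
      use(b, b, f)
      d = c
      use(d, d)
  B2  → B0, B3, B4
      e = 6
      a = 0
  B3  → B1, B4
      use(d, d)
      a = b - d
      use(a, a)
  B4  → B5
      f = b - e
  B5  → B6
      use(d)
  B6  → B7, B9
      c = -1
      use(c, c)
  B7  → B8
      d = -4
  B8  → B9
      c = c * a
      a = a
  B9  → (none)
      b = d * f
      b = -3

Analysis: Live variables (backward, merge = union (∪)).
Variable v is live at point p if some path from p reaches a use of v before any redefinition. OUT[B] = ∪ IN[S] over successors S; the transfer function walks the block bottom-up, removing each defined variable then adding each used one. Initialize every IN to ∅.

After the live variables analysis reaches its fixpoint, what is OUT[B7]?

Converged values:
  B0:  IN={a, b, c, d, e, f}  OUT={a, b, c, e, f}
  B1:  IN={a, b, c, e, f}  OUT={a, b, c, d, e, f}
  B2:  IN={b, c, d, f}  OUT={a, b, c, d, e, f}
  B3:  IN={b, c, d, e, f}  OUT={a, b, c, d, e, f}
  B4:  IN={a, b, d, e}  OUT={a, d, f}
  B5:  IN={a, d, f}  OUT={a, d, f}
  B6:  IN={a, d, f}  OUT={a, c, d, f}
  B7:  IN={a, c, f}  OUT={a, c, d, f}
  B8:  IN={a, c, d, f}  OUT={d, f}
  B9:  IN={d, f}  OUT={}

Merge at B7: OUT[B7] = IN[B8] = {a, c, d, f}

Answer: {a, c, d, f}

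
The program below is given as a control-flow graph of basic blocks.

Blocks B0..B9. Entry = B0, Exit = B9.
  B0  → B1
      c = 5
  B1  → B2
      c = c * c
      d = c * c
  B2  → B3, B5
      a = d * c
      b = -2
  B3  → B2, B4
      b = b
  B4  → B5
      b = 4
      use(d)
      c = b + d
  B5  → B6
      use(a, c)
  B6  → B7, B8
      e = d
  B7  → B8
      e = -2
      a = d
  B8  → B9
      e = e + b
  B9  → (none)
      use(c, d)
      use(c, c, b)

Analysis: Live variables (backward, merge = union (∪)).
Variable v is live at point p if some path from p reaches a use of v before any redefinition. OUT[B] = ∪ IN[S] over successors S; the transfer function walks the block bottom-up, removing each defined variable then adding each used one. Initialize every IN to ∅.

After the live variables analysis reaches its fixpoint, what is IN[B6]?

Fixpoint table:
  B0:  IN={}  OUT={c}
  B1:  IN={c}  OUT={c, d}
  B2:  IN={c, d}  OUT={a, b, c, d}
  B3:  IN={a, b, c, d}  OUT={a, c, d}
  B4:  IN={a, d}  OUT={a, b, c, d}
  B5:  IN={a, b, c, d}  OUT={b, c, d}
  B6:  IN={b, c, d}  OUT={b, c, d, e}
  B7:  IN={b, c, d}  OUT={b, c, d, e}
  B8:  IN={b, c, d, e}  OUT={b, c, d}
  B9:  IN={b, c, d}  OUT={}

Merge at B6: OUT[B6] = IN[B7] ⊔ IN[B8] = {b, c, d, e}
Applying B6's transfer function to that OUT value gives IN[B6] (row B6 above).

Answer: {b, c, d}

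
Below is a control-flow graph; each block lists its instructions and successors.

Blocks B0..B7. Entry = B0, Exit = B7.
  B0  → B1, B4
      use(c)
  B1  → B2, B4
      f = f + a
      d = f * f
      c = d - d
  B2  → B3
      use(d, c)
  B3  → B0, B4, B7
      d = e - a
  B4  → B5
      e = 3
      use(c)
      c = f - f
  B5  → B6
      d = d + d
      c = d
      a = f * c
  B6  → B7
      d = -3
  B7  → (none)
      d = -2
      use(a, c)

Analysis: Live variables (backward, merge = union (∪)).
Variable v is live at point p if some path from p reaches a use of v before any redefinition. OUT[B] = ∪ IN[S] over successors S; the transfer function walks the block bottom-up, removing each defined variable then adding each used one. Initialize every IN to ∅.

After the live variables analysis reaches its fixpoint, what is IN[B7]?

Per-block solution:
  B0: | IN={a, c, d, e, f} | OUT={a, c, d, e, f}
  B1: | IN={a, e, f} | OUT={a, c, d, e, f}
  B2: | IN={a, c, d, e, f} | OUT={a, c, e, f}
  B3: | IN={a, c, e, f} | OUT={a, c, d, e, f}
  B4: | IN={c, d, f} | OUT={d, f}
  B5: | IN={d, f} | OUT={a, c}
  B6: | IN={a, c} | OUT={a, c}
  B7: | IN={a, c} | OUT={}

B7 is the boundary node: OUT[B7] = {}
Applying B7's transfer function to that OUT value gives IN[B7] (row B7 above).

Answer: {a, c}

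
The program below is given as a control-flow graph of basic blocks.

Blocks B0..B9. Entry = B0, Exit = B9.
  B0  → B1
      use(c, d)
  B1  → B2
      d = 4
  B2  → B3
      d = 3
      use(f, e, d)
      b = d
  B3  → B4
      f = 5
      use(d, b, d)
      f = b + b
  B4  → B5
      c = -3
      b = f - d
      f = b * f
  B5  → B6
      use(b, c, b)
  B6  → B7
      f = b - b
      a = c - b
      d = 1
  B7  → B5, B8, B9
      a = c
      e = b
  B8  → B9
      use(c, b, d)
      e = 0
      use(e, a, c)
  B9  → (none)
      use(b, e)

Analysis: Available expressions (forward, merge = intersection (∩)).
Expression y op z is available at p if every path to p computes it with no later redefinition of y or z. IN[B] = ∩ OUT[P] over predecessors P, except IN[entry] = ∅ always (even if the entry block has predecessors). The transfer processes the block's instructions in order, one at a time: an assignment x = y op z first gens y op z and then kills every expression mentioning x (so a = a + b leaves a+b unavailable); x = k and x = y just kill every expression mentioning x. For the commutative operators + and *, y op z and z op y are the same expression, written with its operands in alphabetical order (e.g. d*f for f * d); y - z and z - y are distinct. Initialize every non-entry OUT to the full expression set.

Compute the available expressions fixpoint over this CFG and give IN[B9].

Fixpoint table:
  B0: | IN={} | OUT={}
  B1: | IN={} | OUT={}
  B2: | IN={} | OUT={}
  B3: | IN={} | OUT={b+b}
  B4: | IN={b+b} | OUT={}
  B5: | IN={} | OUT={}
  B6: | IN={} | OUT={b-b, c-b}
  B7: | IN={b-b, c-b} | OUT={b-b, c-b}
  B8: | IN={b-b, c-b} | OUT={b-b, c-b}
  B9: | IN={b-b, c-b} | OUT={b-b, c-b}

Merge at B9: IN[B9] = OUT[B7] ∩ OUT[B8] = {b-b, c-b}

Answer: {b-b, c-b}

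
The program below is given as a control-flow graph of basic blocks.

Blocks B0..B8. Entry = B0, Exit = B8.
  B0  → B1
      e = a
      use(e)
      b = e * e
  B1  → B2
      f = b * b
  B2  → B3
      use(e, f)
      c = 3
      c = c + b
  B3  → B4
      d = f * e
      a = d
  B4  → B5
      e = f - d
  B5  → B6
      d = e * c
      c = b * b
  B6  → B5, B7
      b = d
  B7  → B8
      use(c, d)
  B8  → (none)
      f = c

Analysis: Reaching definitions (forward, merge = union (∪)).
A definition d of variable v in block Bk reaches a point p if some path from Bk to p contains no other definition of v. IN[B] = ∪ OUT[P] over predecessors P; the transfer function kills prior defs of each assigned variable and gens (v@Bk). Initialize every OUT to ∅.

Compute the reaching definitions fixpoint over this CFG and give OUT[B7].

Converged values:
  B0: | IN={} | OUT={b@B0, e@B0}
  B1: | IN={b@B0, e@B0} | OUT={b@B0, e@B0, f@B1}
  B2: | IN={b@B0, e@B0, f@B1} | OUT={b@B0, c@B2, e@B0, f@B1}
  B3: | IN={b@B0, c@B2, e@B0, f@B1} | OUT={a@B3, b@B0, c@B2, d@B3, e@B0, f@B1}
  B4: | IN={a@B3, b@B0, c@B2, d@B3, e@B0, f@B1} | OUT={a@B3, b@B0, c@B2, d@B3, e@B4, f@B1}
  B5: | IN={a@B3, b@B0, b@B6, c@B2, c@B5, d@B3, d@B5, e@B4, f@B1} | OUT={a@B3, b@B0, b@B6, c@B5, d@B5, e@B4, f@B1}
  B6: | IN={a@B3, b@B0, b@B6, c@B5, d@B5, e@B4, f@B1} | OUT={a@B3, b@B6, c@B5, d@B5, e@B4, f@B1}
  B7: | IN={a@B3, b@B6, c@B5, d@B5, e@B4, f@B1} | OUT={a@B3, b@B6, c@B5, d@B5, e@B4, f@B1}
  B8: | IN={a@B3, b@B6, c@B5, d@B5, e@B4, f@B1} | OUT={a@B3, b@B6, c@B5, d@B5, e@B4, f@B8}

Merge at B7: IN[B7] = OUT[B6] = {a@B3, b@B6, c@B5, d@B5, e@B4, f@B1}
Applying B7's transfer function to that IN value gives OUT[B7] (row B7 above).

Answer: {a@B3, b@B6, c@B5, d@B5, e@B4, f@B1}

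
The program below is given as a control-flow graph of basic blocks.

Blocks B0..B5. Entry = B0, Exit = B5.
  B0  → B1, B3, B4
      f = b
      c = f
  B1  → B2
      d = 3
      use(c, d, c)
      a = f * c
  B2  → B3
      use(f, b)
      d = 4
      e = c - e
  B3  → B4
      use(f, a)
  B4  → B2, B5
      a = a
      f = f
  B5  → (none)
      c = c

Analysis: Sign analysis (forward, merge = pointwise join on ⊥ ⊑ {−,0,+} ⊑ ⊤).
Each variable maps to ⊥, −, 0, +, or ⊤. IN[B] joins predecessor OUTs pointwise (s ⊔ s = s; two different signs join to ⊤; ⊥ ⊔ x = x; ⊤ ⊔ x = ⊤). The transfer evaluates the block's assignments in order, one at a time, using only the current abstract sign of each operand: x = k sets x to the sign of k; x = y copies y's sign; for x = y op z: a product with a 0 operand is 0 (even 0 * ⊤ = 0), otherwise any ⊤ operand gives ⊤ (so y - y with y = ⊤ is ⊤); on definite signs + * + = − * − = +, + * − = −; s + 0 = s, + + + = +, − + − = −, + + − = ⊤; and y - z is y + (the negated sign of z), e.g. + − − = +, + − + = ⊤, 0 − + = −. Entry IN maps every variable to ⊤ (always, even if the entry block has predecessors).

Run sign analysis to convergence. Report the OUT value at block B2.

Per-block solution:
  B0:  IN=(all ⊤)  OUT=(all ⊤)
  B1:  IN=(all ⊤)  OUT={d:+; rest ⊤}
  B2:  IN=(all ⊤)  OUT={d:+; rest ⊤}
  B3:  IN=(all ⊤)  OUT=(all ⊤)
  B4:  IN=(all ⊤)  OUT=(all ⊤)
  B5:  IN=(all ⊤)  OUT=(all ⊤)

Merge at B2: IN[B2] = OUT[B1] ⊔ OUT[B4] = {a: ⊤, b: ⊤, c: ⊤, d: ⊤, e: ⊤, f: ⊤}
Applying B2's transfer function to that IN value gives OUT[B2] (row B2 above).

Answer: {a: ⊤, b: ⊤, c: ⊤, d: +, e: ⊤, f: ⊤}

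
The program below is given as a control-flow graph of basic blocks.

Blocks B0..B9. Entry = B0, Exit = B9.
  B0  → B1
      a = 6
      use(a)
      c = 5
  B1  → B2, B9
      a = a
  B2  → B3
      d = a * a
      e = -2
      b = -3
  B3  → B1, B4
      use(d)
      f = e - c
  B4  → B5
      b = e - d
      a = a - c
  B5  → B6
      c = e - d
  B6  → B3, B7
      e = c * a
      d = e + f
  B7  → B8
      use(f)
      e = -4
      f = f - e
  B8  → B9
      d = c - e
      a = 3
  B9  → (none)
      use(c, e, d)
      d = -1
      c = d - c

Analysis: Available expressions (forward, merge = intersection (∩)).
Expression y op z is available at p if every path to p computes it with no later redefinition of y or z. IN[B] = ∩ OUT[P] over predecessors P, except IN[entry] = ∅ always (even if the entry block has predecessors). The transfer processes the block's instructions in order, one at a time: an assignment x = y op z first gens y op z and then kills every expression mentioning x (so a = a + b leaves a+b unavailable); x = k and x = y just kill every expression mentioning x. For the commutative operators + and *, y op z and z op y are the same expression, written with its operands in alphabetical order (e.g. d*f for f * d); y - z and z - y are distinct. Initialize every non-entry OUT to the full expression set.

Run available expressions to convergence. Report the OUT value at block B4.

Answer: {e-c, e-d}

Derivation:
Converged values:
  B0:  IN={}  OUT={}
  B1:  IN={}  OUT={}
  B2:  IN={}  OUT={a*a}
  B3:  IN={}  OUT={e-c}
  B4:  IN={e-c}  OUT={e-c, e-d}
  B5:  IN={e-c, e-d}  OUT={e-d}
  B6:  IN={e-d}  OUT={a*c, e+f}
  B7:  IN={a*c, e+f}  OUT={a*c}
  B8:  IN={a*c}  OUT={c-e}
  B9:  IN={}  OUT={}

Merge at B4: IN[B4] = OUT[B3] = {e-c}
Applying B4's transfer function to that IN value gives OUT[B4] (row B4 above).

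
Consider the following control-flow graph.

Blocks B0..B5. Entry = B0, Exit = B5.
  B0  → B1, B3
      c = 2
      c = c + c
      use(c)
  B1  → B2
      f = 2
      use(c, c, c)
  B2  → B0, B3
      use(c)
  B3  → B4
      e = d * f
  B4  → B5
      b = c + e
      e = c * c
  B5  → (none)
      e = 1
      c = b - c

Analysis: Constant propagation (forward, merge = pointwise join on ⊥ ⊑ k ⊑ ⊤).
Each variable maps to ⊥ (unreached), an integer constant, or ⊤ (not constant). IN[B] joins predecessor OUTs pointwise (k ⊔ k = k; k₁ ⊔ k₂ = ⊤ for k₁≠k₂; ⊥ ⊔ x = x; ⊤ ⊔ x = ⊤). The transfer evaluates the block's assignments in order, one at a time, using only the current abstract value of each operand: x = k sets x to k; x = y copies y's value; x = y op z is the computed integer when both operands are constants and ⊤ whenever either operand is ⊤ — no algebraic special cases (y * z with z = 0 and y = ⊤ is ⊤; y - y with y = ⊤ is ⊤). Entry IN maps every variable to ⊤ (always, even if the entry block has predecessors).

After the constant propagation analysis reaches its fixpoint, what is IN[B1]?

Answer: {a: ⊤, b: ⊤, c: 4, d: ⊤, e: ⊤, f: ⊤}

Working:
Fixpoint table:
  B0:  IN=(all ⊤)  OUT={c:4; rest ⊤}
  B1:  IN={c:4; rest ⊤}  OUT={c:4, f:2; rest ⊤}
  B2:  IN={c:4, f:2; rest ⊤}  OUT={c:4, f:2; rest ⊤}
  B3:  IN={c:4; rest ⊤}  OUT={c:4; rest ⊤}
  B4:  IN={c:4; rest ⊤}  OUT={c:4, e:16; rest ⊤}
  B5:  IN={c:4, e:16; rest ⊤}  OUT={e:1; rest ⊤}

Merge at B1: IN[B1] = OUT[B0] = {a: ⊤, b: ⊤, c: 4, d: ⊤, e: ⊤, f: ⊤}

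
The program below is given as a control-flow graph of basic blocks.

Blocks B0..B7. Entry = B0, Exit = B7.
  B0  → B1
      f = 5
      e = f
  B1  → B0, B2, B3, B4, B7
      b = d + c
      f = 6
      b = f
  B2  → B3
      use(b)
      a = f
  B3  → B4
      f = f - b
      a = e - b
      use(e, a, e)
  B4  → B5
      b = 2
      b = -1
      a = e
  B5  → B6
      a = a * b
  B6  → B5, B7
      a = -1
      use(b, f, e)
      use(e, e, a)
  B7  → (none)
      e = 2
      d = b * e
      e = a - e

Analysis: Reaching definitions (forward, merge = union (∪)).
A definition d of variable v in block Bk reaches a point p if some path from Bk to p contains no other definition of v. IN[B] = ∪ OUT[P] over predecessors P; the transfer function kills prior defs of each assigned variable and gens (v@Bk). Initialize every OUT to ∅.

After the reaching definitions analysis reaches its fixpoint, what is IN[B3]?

Converged values:
  B0:  IN={b@B1, e@B0, f@B1}  OUT={b@B1, e@B0, f@B0}
  B1:  IN={b@B1, e@B0, f@B0}  OUT={b@B1, e@B0, f@B1}
  B2:  IN={b@B1, e@B0, f@B1}  OUT={a@B2, b@B1, e@B0, f@B1}
  B3:  IN={a@B2, b@B1, e@B0, f@B1}  OUT={a@B3, b@B1, e@B0, f@B3}
  B4:  IN={a@B3, b@B1, e@B0, f@B1, f@B3}  OUT={a@B4, b@B4, e@B0, f@B1, f@B3}
  B5:  IN={a@B4, a@B6, b@B4, e@B0, f@B1, f@B3}  OUT={a@B5, b@B4, e@B0, f@B1, f@B3}
  B6:  IN={a@B5, b@B4, e@B0, f@B1, f@B3}  OUT={a@B6, b@B4, e@B0, f@B1, f@B3}
  B7:  IN={a@B6, b@B1, b@B4, e@B0, f@B1, f@B3}  OUT={a@B6, b@B1, b@B4, d@B7, e@B7, f@B1, f@B3}

Merge at B3: IN[B3] = OUT[B1] ⊔ OUT[B2] = {a@B2, b@B1, e@B0, f@B1}

Answer: {a@B2, b@B1, e@B0, f@B1}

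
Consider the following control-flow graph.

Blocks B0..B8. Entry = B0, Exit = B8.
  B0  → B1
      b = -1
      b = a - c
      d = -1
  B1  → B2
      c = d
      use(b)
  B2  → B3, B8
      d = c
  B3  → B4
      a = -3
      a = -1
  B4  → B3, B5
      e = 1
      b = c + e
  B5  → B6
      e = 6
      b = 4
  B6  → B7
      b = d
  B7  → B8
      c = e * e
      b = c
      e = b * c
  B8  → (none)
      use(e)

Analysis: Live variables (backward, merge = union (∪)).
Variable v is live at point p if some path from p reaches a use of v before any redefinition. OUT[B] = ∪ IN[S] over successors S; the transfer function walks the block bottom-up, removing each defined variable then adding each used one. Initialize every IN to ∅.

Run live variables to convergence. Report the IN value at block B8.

Converged values:
  B0:  IN={a, c, e}  OUT={b, d, e}
  B1:  IN={b, d, e}  OUT={c, e}
  B2:  IN={c, e}  OUT={c, d, e}
  B3:  IN={c, d}  OUT={c, d}
  B4:  IN={c, d}  OUT={c, d}
  B5:  IN={d}  OUT={d, e}
  B6:  IN={d, e}  OUT={e}
  B7:  IN={e}  OUT={e}
  B8:  IN={e}  OUT={}

B8 is the boundary node: OUT[B8] = {}
Applying B8's transfer function to that OUT value gives IN[B8] (row B8 above).

Answer: {e}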